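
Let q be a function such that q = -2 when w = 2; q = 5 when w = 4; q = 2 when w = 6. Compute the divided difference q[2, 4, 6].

-5/4

q[2,4] = (5 - (-2)) / (4 - 2) = 7/2
q[4,6] = (2 - 5) / (6 - 4) = -3/2
q[2,4,6] = (-3/2 - 7/2) / (6 - 2) = -5/4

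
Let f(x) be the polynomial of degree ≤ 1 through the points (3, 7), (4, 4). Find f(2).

Evaluate each Lagrange basis at x = 2:
L_0(2) = (-2)/[(-1)] = 2
L_1(2) = (-1)/[(1)] = -1
Sum: 7·(2) + 4·(-1) = 10

10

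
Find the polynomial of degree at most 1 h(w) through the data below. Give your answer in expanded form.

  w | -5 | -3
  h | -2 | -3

L_0(w) = (w + 3) / [-2] = -(1/2)w - 3/2
L_1(w) = (w + 5) / [2] = (1/2)w + 5/2
h(w) = (-2)·L_0 + (-3)·L_1
  (-2)·L_0(w) = w + 3
  (-3)·L_1(w) = -(3/2)w - 15/2
Adding term by term: -(1/2)w - 9/2

h(w) = -(1/2)w - 9/2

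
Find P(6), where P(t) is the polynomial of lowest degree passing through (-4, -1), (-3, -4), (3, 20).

Using Newton's divided-difference form:
P[-4,-3] = (-4 - (-1)) / (-3 - (-4)) = -3
P[-3,3] = (20 - (-4)) / (3 - (-3)) = 4
P[-4,-3,3] = (4 - (-3)) / (3 - (-4)) = 1
P(6) = -1 + (-3)·(10) + 1·(10)·(9) = 59

59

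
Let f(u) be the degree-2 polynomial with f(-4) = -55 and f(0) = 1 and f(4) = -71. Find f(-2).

Using Newton's divided-difference form:
f[-4,0] = (1 - (-55)) / (0 - (-4)) = 14
f[0,4] = (-71 - 1) / (4 - 0) = -18
f[-4,0,4] = (-18 - 14) / (4 - (-4)) = -4
f(-2) = -55 + 14·(2) + (-4)·(2)·(-2) = -11

-11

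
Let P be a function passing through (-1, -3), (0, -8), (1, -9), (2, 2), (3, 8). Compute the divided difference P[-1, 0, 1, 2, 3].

P[-1,0] = (-8 - (-3)) / (0 - (-1)) = -5
P[0,1] = (-9 - (-8)) / (1 - 0) = -1
P[1,2] = (2 - (-9)) / (2 - 1) = 11
P[2,3] = (8 - 2) / (3 - 2) = 6
P[-1,0,1] = (-1 - (-5)) / (1 - (-1)) = 2
P[0,1,2] = (11 - (-1)) / (2 - 0) = 6
P[1,2,3] = (6 - 11) / (3 - 1) = -5/2
P[-1,0,1,2] = (6 - 2) / (2 - (-1)) = 4/3
P[0,1,2,3] = (-5/2 - 6) / (3 - 0) = -17/6
P[-1,0,1,2,3] = (-17/6 - 4/3) / (3 - (-1)) = -25/24

-25/24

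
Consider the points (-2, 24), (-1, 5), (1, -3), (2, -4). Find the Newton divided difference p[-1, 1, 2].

1

p[-1,1] = (-3 - 5) / (1 - (-1)) = -4
p[1,2] = (-4 - (-3)) / (2 - 1) = -1
p[-1,1,2] = (-1 - (-4)) / (2 - (-1)) = 1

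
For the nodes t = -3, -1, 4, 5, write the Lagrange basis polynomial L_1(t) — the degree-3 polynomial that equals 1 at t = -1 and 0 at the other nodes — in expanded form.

L_1(t) = (1/60)t^3 - (1/10)t^2 - (7/60)t + 1

L_1(t) = (t + 3)(t - 4)(t - 5) / [(2)·(-5)·(-6)]
       = (t^3 - 6t^2 - 7t + 60) / (60)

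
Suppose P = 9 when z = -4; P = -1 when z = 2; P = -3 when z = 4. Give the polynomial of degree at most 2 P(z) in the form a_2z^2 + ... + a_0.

P(z) = (1/12)z^2 - (3/2)z + 5/3

Newton's divided differences:
P[-4,2] = (-1 - 9) / (2 - (-4)) = -5/3
P[2,4] = (-3 - (-1)) / (4 - 2) = -1
P[-4,2,4] = (-1 - (-5/3)) / (4 - (-4)) = 1/12
P(z) = 9 + (-5/3)·(z + 4) + (1/12)·(z + 4)(z - 2)
Expanding: P(z) = (1/12)z^2 - (3/2)z + 5/3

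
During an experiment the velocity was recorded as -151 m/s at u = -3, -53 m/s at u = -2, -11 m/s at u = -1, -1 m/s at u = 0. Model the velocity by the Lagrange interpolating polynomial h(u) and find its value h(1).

1

Evaluate each Lagrange basis at u = 1:
L_0(1) = (3)·(2)·(1)/[(-1)·(-2)·(-3)] = -1
L_1(1) = (4)·(2)·(1)/[(1)·(-1)·(-2)] = 4
L_2(1) = (4)·(3)·(1)/[(2)·(1)·(-1)] = -6
L_3(1) = (4)·(3)·(2)/[(3)·(2)·(1)] = 4
Sum: (-151)·(-1) + (-53)·(4) + (-11)·(-6) + (-1)·(4) = 1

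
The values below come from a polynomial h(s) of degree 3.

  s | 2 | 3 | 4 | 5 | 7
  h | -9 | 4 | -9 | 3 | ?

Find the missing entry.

The 4 known values determine h uniquely (degree ≤ 3).
L_0(7) = (4)·(3)·(2)/[(-1)·(-2)·(-3)] = -4
L_1(7) = (5)·(3)·(2)/[(1)·(-1)·(-2)] = 15
L_2(7) = (5)·(4)·(2)/[(2)·(1)·(-1)] = -20
L_3(7) = (5)·(4)·(3)/[(3)·(2)·(1)] = 10
Sum: (-9)·(-4) + 4·(15) + (-9)·(-20) + 3·(10) = 306

306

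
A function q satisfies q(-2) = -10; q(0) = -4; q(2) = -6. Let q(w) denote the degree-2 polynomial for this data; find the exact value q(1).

-4

Using Newton's divided-difference form:
q[-2,0] = (-4 - (-10)) / (0 - (-2)) = 3
q[0,2] = (-6 - (-4)) / (2 - 0) = -1
q[-2,0,2] = (-1 - 3) / (2 - (-2)) = -1
q(1) = -10 + 3·(3) + (-1)·(3)·(1) = -4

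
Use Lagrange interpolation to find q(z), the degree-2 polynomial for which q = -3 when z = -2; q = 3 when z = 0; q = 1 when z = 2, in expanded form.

L_0(z) = z(z - 2) / [8] = (1/8)z^2 - (1/4)z
L_1(z) = (z + 2)(z - 2) / [-4] = -(1/4)z^2 + 1
L_2(z) = (z + 2)z / [8] = (1/8)z^2 + (1/4)z
q(z) = (-3)·L_0 + 3·L_1 + 1·L_2
  (-3)·L_0(z) = -(3/8)z^2 + (3/4)z
  3·L_1(z) = -(3/4)z^2 + 3
  1·L_2(z) = (1/8)z^2 + (1/4)z
Adding term by term: -z^2 + z + 3

q(z) = -z^2 + z + 3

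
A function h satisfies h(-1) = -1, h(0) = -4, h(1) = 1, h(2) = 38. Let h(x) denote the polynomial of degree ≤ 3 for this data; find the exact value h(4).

304

Using Newton's divided-difference form:
h[-1,0] = (-4 - (-1)) / (0 - (-1)) = -3
h[0,1] = (1 - (-4)) / (1 - 0) = 5
h[1,2] = (38 - 1) / (2 - 1) = 37
h[-1,0,1] = (5 - (-3)) / (1 - (-1)) = 4
h[0,1,2] = (37 - 5) / (2 - 0) = 16
h[-1,0,1,2] = (16 - 4) / (2 - (-1)) = 4
h(4) = -1 + (-3)·(5) + 4·(5)·(4) + 4·(5)·(4)·(3) = 304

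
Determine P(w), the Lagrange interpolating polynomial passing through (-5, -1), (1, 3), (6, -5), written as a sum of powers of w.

P(w) = -(34/165)w^2 - (26/165)w + 37/11

Build the Lagrange basis polynomials:
L_0(w) = (w - 1)(w - 6) / [66] = (1/66)w^2 - (7/66)w + 1/11
L_1(w) = (w + 5)(w - 6) / [-30] = -(1/30)w^2 + (1/30)w + 1
L_2(w) = (w + 5)(w - 1) / [55] = (1/55)w^2 + (4/55)w - 1/11
P(w) = (-1)·L_0 + 3·L_1 + (-5)·L_2
  (-1)·L_0(w) = -(1/66)w^2 + (7/66)w - 1/11
  3·L_1(w) = -(1/10)w^2 + (1/10)w + 3
  (-5)·L_2(w) = -(1/11)w^2 - (4/11)w + 5/11
Adding term by term: -(34/165)w^2 - (26/165)w + 37/11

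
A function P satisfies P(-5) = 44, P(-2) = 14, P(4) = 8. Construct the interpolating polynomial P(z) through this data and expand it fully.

P(z) = z^2 - 3z + 4

L_0(z) = (z + 2)(z - 4) / [27] = (1/27)z^2 - (2/27)z - 8/27
L_1(z) = (z + 5)(z - 4) / [-18] = -(1/18)z^2 - (1/18)z + 10/9
L_2(z) = (z + 5)(z + 2) / [54] = (1/54)z^2 + (7/54)z + 5/27
P(z) = 44·L_0 + 14·L_1 + 8·L_2
  44·L_0(z) = (44/27)z^2 - (88/27)z - 352/27
  14·L_1(z) = -(7/9)z^2 - (7/9)z + 140/9
  8·L_2(z) = (4/27)z^2 + (28/27)z + 40/27
Adding term by term: z^2 - 3z + 4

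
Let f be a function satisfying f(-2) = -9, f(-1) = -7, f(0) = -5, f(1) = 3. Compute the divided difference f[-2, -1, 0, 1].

f[-2,-1] = (-7 - (-9)) / (-1 - (-2)) = 2
f[-1,0] = (-5 - (-7)) / (0 - (-1)) = 2
f[0,1] = (3 - (-5)) / (1 - 0) = 8
f[-2,-1,0] = (2 - 2) / (0 - (-2)) = 0
f[-1,0,1] = (8 - 2) / (1 - (-1)) = 3
f[-2,-1,0,1] = (3 - 0) / (1 - (-2)) = 1

1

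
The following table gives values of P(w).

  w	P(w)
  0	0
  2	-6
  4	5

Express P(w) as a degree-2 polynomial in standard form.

Build the Lagrange basis polynomials:
L_0(w) = (w - 2)(w - 4) / [8] = (1/8)w^2 - (3/4)w + 1
L_1(w) = w(w - 4) / [-4] = -(1/4)w^2 + w
L_2(w) = w(w - 2) / [8] = (1/8)w^2 - (1/4)w
P(w) = 0·L_0 + (-6)·L_1 + 5·L_2
  0·L_0(w) = 0
  (-6)·L_1(w) = (3/2)w^2 - 6w
  5·L_2(w) = (5/8)w^2 - (5/4)w
Adding term by term: (17/8)w^2 - (29/4)w

P(w) = (17/8)w^2 - (29/4)w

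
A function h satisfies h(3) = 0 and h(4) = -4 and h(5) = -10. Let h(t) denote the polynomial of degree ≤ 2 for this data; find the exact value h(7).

-28

L_0(7) = (3)·(2)/[(-1)·(-2)] = 3
L_1(7) = (4)·(2)/[(1)·(-1)] = -8
L_2(7) = (4)·(3)/[(2)·(1)] = 6
Sum: 0 + (-4)·(-8) + (-10)·(6) = -28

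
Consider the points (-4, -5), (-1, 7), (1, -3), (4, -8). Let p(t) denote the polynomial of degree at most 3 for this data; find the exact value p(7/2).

Evaluate each Lagrange basis at t = 7/2:
L_0(7/2) = (9/2)·(5/2)·(-1/2)/[(-3)·(-5)·(-8)] = 3/64
L_1(7/2) = (15/2)·(5/2)·(-1/2)/[(3)·(-2)·(-5)] = -5/16
L_2(7/2) = (15/2)·(9/2)·(-1/2)/[(5)·(2)·(-3)] = 9/16
L_3(7/2) = (15/2)·(9/2)·(5/2)/[(8)·(5)·(3)] = 45/64
Sum: (-5)·(3/64) + 7·(-5/16) + (-3)·(9/16) + (-8)·(45/64) = -623/64

-623/64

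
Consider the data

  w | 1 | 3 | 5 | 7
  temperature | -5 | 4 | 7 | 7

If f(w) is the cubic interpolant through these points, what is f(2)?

Using Newton's divided-difference form:
f[1,3] = (4 - (-5)) / (3 - 1) = 9/2
f[3,5] = (7 - 4) / (5 - 3) = 3/2
f[5,7] = (7 - 7) / (7 - 5) = 0
f[1,3,5] = (3/2 - 9/2) / (5 - 1) = -3/4
f[3,5,7] = (0 - 3/2) / (7 - 3) = -3/8
f[1,3,5,7] = (-3/8 - (-3/4)) / (7 - 1) = 1/16
f(2) = -5 + (9/2)·(1) + (-3/4)·(1)·(-1) + (1/16)·(1)·(-1)·(-3) = 7/16

7/16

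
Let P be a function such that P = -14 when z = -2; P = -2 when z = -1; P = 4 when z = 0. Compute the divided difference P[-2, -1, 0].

-3

P[-2,-1] = (-2 - (-14)) / (-1 - (-2)) = 12
P[-1,0] = (4 - (-2)) / (0 - (-1)) = 6
P[-2,-1,0] = (6 - 12) / (0 - (-2)) = -3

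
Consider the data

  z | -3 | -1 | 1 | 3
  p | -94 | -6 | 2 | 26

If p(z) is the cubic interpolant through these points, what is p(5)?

L_0(5) = (6)·(4)·(2)/[(-2)·(-4)·(-6)] = -1
L_1(5) = (8)·(4)·(2)/[(2)·(-2)·(-4)] = 4
L_2(5) = (8)·(6)·(2)/[(4)·(2)·(-2)] = -6
L_3(5) = (8)·(6)·(4)/[(6)·(4)·(2)] = 4
Sum: (-94)·(-1) + (-6)·(4) + 2·(-6) + 26·(4) = 162

162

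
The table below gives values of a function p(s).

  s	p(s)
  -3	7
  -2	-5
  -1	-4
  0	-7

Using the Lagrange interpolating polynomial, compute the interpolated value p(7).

-1568

L_0(7) = (9)·(8)·(7)/[(-1)·(-2)·(-3)] = -84
L_1(7) = (10)·(8)·(7)/[(1)·(-1)·(-2)] = 280
L_2(7) = (10)·(9)·(7)/[(2)·(1)·(-1)] = -315
L_3(7) = (10)·(9)·(8)/[(3)·(2)·(1)] = 120
Sum: 7·(-84) + (-5)·(280) + (-4)·(-315) + (-7)·(120) = -1568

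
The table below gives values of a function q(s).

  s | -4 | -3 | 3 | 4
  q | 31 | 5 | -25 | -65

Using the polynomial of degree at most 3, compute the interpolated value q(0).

-1

Evaluate each Lagrange basis at s = 0:
L_0(0) = (3)·(-3)·(-4)/[(-1)·(-7)·(-8)] = -9/14
L_1(0) = (4)·(-3)·(-4)/[(1)·(-6)·(-7)] = 8/7
L_2(0) = (4)·(3)·(-4)/[(7)·(6)·(-1)] = 8/7
L_3(0) = (4)·(3)·(-3)/[(8)·(7)·(1)] = -9/14
Sum: 31·(-9/14) + 5·(8/7) + (-25)·(8/7) + (-65)·(-9/14) = -1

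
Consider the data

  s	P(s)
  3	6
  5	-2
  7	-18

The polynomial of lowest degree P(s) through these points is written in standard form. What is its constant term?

Build the Lagrange basis polynomials:
L_0(s) = (s - 5)(s - 7) / [8] = (1/8)s^2 - (3/2)s + 35/8
L_1(s) = (s - 3)(s - 7) / [-4] = -(1/4)s^2 + (5/2)s - 21/4
L_2(s) = (s - 3)(s - 5) / [8] = (1/8)s^2 - s + 15/8
P(s) = 6·L_0 + (-2)·L_1 + (-18)·L_2
Only the constant term is needed; take it from each L_i and combine:
6·(35/8) + (-2)·(-21/4) + (-18)·(15/8) = 3

3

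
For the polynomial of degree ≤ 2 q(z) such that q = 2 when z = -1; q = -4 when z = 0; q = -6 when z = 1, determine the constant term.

L_0(z) = z(z - 1) / [2] = (1/2)z^2 - (1/2)z
L_1(z) = (z + 1)(z - 1) / [-1] = -z^2 + 1
L_2(z) = (z + 1)z / [2] = (1/2)z^2 + (1/2)z
q(z) = 2·L_0 + (-4)·L_1 + (-6)·L_2
Only the constant term is needed; take it from each L_i and combine:
2·(0) + (-4)·(1) + (-6)·(0) = -4

-4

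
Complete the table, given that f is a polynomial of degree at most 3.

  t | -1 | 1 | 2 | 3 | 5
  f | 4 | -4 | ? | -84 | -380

-26

The 4 known values determine f uniquely (degree ≤ 3).
Evaluate each Lagrange basis at t = 2:
L_0(2) = (1)·(-1)·(-3)/[(-2)·(-4)·(-6)] = -1/16
L_1(2) = (3)·(-1)·(-3)/[(2)·(-2)·(-4)] = 9/16
L_2(2) = (3)·(1)·(-3)/[(4)·(2)·(-2)] = 9/16
L_3(2) = (3)·(1)·(-1)/[(6)·(4)·(2)] = -1/16
Sum: 4·(-1/16) + (-4)·(9/16) + (-84)·(9/16) + (-380)·(-1/16) = -26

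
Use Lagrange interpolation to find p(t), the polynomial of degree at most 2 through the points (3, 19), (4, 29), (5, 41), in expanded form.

L_0(t) = (t - 4)(t - 5) / [2] = (1/2)t^2 - (9/2)t + 10
L_1(t) = (t - 3)(t - 5) / [-1] = -t^2 + 8t - 15
L_2(t) = (t - 3)(t - 4) / [2] = (1/2)t^2 - (7/2)t + 6
p(t) = 19·L_0 + 29·L_1 + 41·L_2
  19·L_0(t) = (19/2)t^2 - (171/2)t + 190
  29·L_1(t) = -29t^2 + 232t - 435
  41·L_2(t) = (41/2)t^2 - (287/2)t + 246
Adding term by term: t^2 + 3t + 1

p(t) = t^2 + 3t + 1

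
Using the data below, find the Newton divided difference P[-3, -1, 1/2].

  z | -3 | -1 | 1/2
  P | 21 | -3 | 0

4

P[-3,-1] = (-3 - 21) / (-1 - (-3)) = -12
P[-1,1/2] = (0 - (-3)) / (1/2 - (-1)) = 2
P[-3,-1,1/2] = (2 - (-12)) / (1/2 - (-3)) = 4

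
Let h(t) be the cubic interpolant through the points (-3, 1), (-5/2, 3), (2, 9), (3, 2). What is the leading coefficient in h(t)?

-9/55

The leading coefficient equals the top divided difference h[-3,-5/2,2,3].
h[-3,-5/2] = (3 - 1) / (-5/2 - (-3)) = 4
h[-5/2,2] = (9 - 3) / (2 - (-5/2)) = 4/3
h[2,3] = (2 - 9) / (3 - 2) = -7
h[-3,-5/2,2] = (4/3 - 4) / (2 - (-3)) = -8/15
h[-5/2,2,3] = (-7 - 4/3) / (3 - (-5/2)) = -50/33
h[-3,-5/2,2,3] = (-50/33 - (-8/15)) / (3 - (-3)) = -9/55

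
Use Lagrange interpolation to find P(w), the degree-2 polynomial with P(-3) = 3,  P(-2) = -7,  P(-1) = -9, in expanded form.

P(w) = 4w^2 + 10w - 3

L_0(w) = (w + 2)(w + 1) / [2] = (1/2)w^2 + (3/2)w + 1
L_1(w) = (w + 3)(w + 1) / [-1] = -w^2 - 4w - 3
L_2(w) = (w + 3)(w + 2) / [2] = (1/2)w^2 + (5/2)w + 3
P(w) = 3·L_0 + (-7)·L_1 + (-9)·L_2
  3·L_0(w) = (3/2)w^2 + (9/2)w + 3
  (-7)·L_1(w) = 7w^2 + 28w + 21
  (-9)·L_2(w) = -(9/2)w^2 - (45/2)w - 27
Adding term by term: 4w^2 + 10w - 3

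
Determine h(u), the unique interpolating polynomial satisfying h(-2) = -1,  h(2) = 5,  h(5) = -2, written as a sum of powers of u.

Newton's divided differences:
h[-2,2] = (5 - (-1)) / (2 - (-2)) = 3/2
h[2,5] = (-2 - 5) / (5 - 2) = -7/3
h[-2,2,5] = (-7/3 - 3/2) / (5 - (-2)) = -23/42
h(u) = -1 + (3/2)·(u + 2) + (-23/42)·(u + 2)(u - 2)
Expanding: h(u) = -(23/42)u^2 + (3/2)u + 88/21

h(u) = -(23/42)u^2 + (3/2)u + 88/21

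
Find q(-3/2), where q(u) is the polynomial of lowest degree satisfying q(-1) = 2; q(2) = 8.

1

L_0(-3/2) = (-7/2)/[(-3)] = 7/6
L_1(-3/2) = (-1/2)/[(3)] = -1/6
Sum: 2·(7/6) + 8·(-1/6) = 1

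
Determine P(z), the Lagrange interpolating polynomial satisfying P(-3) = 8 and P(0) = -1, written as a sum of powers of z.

P(z) = -3z - 1

L_0(z) = z / [-3] = -(1/3)z
L_1(z) = (z + 3) / [3] = (1/3)z + 1
P(z) = 8·L_0 + (-1)·L_1
  8·L_0(z) = -(8/3)z
  (-1)·L_1(z) = -(1/3)z - 1
Adding term by term: -3z - 1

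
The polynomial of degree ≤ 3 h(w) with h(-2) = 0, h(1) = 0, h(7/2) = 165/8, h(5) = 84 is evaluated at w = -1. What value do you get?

L_0(-1) = (-2)·(-9/2)·(-6)/[(-3)·(-11/2)·(-7)] = 36/77
L_1(-1) = (1)·(-9/2)·(-6)/[(3)·(-5/2)·(-4)] = 9/10
L_2(-1) = (1)·(-2)·(-6)/[(11/2)·(5/2)·(-3/2)] = -32/55
L_3(-1) = (1)·(-2)·(-9/2)/[(7)·(4)·(3/2)] = 3/14
Sum: 0 + 0 + 165/8·(-32/55) + 84·(3/14) = 6

6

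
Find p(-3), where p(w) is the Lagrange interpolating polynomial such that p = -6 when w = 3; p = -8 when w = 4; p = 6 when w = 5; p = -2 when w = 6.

2470

Evaluate each Lagrange basis at w = -3:
L_0(-3) = (-7)·(-8)·(-9)/[(-1)·(-2)·(-3)] = 84
L_1(-3) = (-6)·(-8)·(-9)/[(1)·(-1)·(-2)] = -216
L_2(-3) = (-6)·(-7)·(-9)/[(2)·(1)·(-1)] = 189
L_3(-3) = (-6)·(-7)·(-8)/[(3)·(2)·(1)] = -56
Sum: (-6)·(84) + (-8)·(-216) + 6·(189) + (-2)·(-56) = 2470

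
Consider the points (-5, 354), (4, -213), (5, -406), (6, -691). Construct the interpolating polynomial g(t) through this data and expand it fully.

Build the Lagrange basis polynomials:
L_0(t) = (t - 4)(t - 5)(t - 6) / [-990] = -(1/990)t^3 + (1/66)t^2 - (37/495)t + 4/33
L_1(t) = (t + 5)(t - 5)(t - 6) / [18] = (1/18)t^3 - (1/3)t^2 - (25/18)t + 25/3
L_2(t) = (t + 5)(t - 4)(t - 6) / [-10] = -(1/10)t^3 + (1/2)t^2 + (13/5)t - 12
L_3(t) = (t + 5)(t - 4)(t - 5) / [22] = (1/22)t^3 - (2/11)t^2 - (25/22)t + 50/11
g(t) = 354·L_0 + (-213)·L_1 + (-406)·L_2 + (-691)·L_3
  354·L_0(t) = -(59/165)t^3 + (59/11)t^2 - (4366/165)t + 472/11
  (-213)·L_1(t) = -(71/6)t^3 + 71t^2 + (1775/6)t - 1775
  (-406)·L_2(t) = (203/5)t^3 - 203t^2 - (5278/5)t + 4872
  (-691)·L_3(t) = -(691/22)t^3 + (1382/11)t^2 + (17275/22)t - 34550/11
Adding term by term: -3t^3 - t^2 - t - 1

g(t) = -3t^3 - t^2 - t - 1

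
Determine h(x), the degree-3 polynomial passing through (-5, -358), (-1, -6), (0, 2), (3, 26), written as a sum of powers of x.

L_0(x) = (x + 1)x(x - 3) / [-160] = -(1/160)x^3 + (1/80)x^2 + (3/160)x
L_1(x) = (x + 5)x(x - 3) / [16] = (1/16)x^3 + (1/8)x^2 - (15/16)x
L_2(x) = (x + 5)(x + 1)(x - 3) / [-15] = -(1/15)x^3 - (1/5)x^2 + (13/15)x + 1
L_3(x) = (x + 5)(x + 1)x / [96] = (1/96)x^3 + (1/16)x^2 + (5/96)x
h(x) = (-358)·L_0 + (-6)·L_1 + 2·L_2 + 26·L_3
  (-358)·L_0(x) = (179/80)x^3 - (179/40)x^2 - (537/80)x
  (-6)·L_1(x) = -(3/8)x^3 - (3/4)x^2 + (45/8)x
  2·L_2(x) = -(2/15)x^3 - (2/5)x^2 + (26/15)x + 2
  26·L_3(x) = (13/48)x^3 + (13/8)x^2 + (65/48)x
Adding term by term: 2x^3 - 4x^2 + 2x + 2

h(x) = 2x^3 - 4x^2 + 2x + 2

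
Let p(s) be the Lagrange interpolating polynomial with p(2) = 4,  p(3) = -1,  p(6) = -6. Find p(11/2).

Evaluate each Lagrange basis at s = 11/2:
L_0(11/2) = (5/2)·(-1/2)/[(-1)·(-4)] = -5/16
L_1(11/2) = (7/2)·(-1/2)/[(1)·(-3)] = 7/12
L_2(11/2) = (7/2)·(5/2)/[(4)·(3)] = 35/48
Sum: 4·(-5/16) + (-1)·(7/12) + (-6)·(35/48) = -149/24

-149/24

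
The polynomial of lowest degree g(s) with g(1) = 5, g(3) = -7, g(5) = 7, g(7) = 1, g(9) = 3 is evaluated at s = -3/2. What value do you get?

Using Newton's divided-difference form:
g[1,3] = (-7 - 5) / (3 - 1) = -6
g[3,5] = (7 - (-7)) / (5 - 3) = 7
g[5,7] = (1 - 7) / (7 - 5) = -3
g[7,9] = (3 - 1) / (9 - 7) = 1
g[1,3,5] = (7 - (-6)) / (5 - 1) = 13/4
g[3,5,7] = (-3 - 7) / (7 - 3) = -5/2
g[5,7,9] = (1 - (-3)) / (9 - 5) = 1
g[1,3,5,7] = (-5/2 - 13/4) / (7 - 1) = -23/24
g[3,5,7,9] = (1 - (-5/2)) / (9 - 3) = 7/12
g[1,3,5,7,9] = (7/12 - (-23/24)) / (9 - 1) = 37/192
g(-3/2) = 5 + (-6)·(-5/2) + (13/4)·(-5/2)·(-9/2) + (-23/24)·(-5/2)·(-9/2)·(-13/2) + (37/192)·(-5/2)·(-9/2)·(-13/2)·(-17/2) = 252335/1024

252335/1024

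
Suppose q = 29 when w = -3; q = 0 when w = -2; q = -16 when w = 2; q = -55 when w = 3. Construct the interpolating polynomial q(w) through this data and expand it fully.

q(w) = -2w^3 - w^2 + 4w - 4

Build the Lagrange basis polynomials:
L_0(w) = (w + 2)(w - 2)(w - 3) / [-30] = -(1/30)w^3 + (1/10)w^2 + (2/15)w - 2/5
L_1(w) = (w + 3)(w - 2)(w - 3) / [20] = (1/20)w^3 - (1/10)w^2 - (9/20)w + 9/10
L_2(w) = (w + 3)(w + 2)(w - 3) / [-20] = -(1/20)w^3 - (1/10)w^2 + (9/20)w + 9/10
L_3(w) = (w + 3)(w + 2)(w - 2) / [30] = (1/30)w^3 + (1/10)w^2 - (2/15)w - 2/5
q(w) = 29·L_0 + 0·L_1 + (-16)·L_2 + (-55)·L_3
  29·L_0(w) = -(29/30)w^3 + (29/10)w^2 + (58/15)w - 58/5
  0·L_1(w) = 0
  (-16)·L_2(w) = (4/5)w^3 + (8/5)w^2 - (36/5)w - 72/5
  (-55)·L_3(w) = -(11/6)w^3 - (11/2)w^2 + (22/3)w + 22
Adding term by term: -2w^3 - w^2 + 4w - 4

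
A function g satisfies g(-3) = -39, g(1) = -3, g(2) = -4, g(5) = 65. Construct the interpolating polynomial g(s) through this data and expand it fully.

Build the Lagrange basis polynomials:
L_0(s) = (s - 1)(s - 2)(s - 5) / [-160] = -(1/160)s^3 + (1/20)s^2 - (17/160)s + 1/16
L_1(s) = (s + 3)(s - 2)(s - 5) / [16] = (1/16)s^3 - (1/4)s^2 - (11/16)s + 15/8
L_2(s) = (s + 3)(s - 1)(s - 5) / [-15] = -(1/15)s^3 + (1/5)s^2 + (13/15)s - 1
L_3(s) = (s + 3)(s - 1)(s - 2) / [96] = (1/96)s^3 - (7/96)s + 1/16
g(s) = (-39)·L_0 + (-3)·L_1 + (-4)·L_2 + 65·L_3
  (-39)·L_0(s) = (39/160)s^3 - (39/20)s^2 + (663/160)s - 39/16
  (-3)·L_1(s) = -(3/16)s^3 + (3/4)s^2 + (33/16)s - 45/8
  (-4)·L_2(s) = (4/15)s^3 - (4/5)s^2 - (52/15)s + 4
  65·L_3(s) = (65/96)s^3 - (455/96)s + 65/16
Adding term by term: s^3 - 2s^2 - 2s

g(s) = s^3 - 2s^2 - 2s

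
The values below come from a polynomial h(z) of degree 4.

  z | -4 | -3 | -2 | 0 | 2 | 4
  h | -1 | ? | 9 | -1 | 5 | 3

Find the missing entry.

355/32

The 5 known values determine h uniquely (degree ≤ 4).
L_0(-3) = (-1)·(-3)·(-5)·(-7)/[(-2)·(-4)·(-6)·(-8)] = 35/128
L_1(-3) = (1)·(-3)·(-5)·(-7)/[(2)·(-2)·(-4)·(-6)] = 35/32
L_2(-3) = (1)·(-1)·(-5)·(-7)/[(4)·(2)·(-2)·(-4)] = -35/64
L_3(-3) = (1)·(-1)·(-3)·(-7)/[(6)·(4)·(2)·(-2)] = 7/32
L_4(-3) = (1)·(-1)·(-3)·(-5)/[(8)·(6)·(4)·(2)] = -5/128
Sum: (-1)·(35/128) + 9·(35/32) + (-1)·(-35/64) + 5·(7/32) + 3·(-5/128) = 355/32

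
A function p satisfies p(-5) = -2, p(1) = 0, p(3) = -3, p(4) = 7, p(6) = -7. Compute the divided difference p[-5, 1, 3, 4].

65/144

p[-5,1] = (0 - (-2)) / (1 - (-5)) = 1/3
p[1,3] = (-3 - 0) / (3 - 1) = -3/2
p[3,4] = (7 - (-3)) / (4 - 3) = 10
p[-5,1,3] = (-3/2 - 1/3) / (3 - (-5)) = -11/48
p[1,3,4] = (10 - (-3/2)) / (4 - 1) = 23/6
p[-5,1,3,4] = (23/6 - (-11/48)) / (4 - (-5)) = 65/144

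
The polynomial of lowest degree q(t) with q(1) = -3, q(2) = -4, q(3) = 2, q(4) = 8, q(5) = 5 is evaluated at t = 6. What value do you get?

Evaluate each Lagrange basis at t = 6:
L_0(6) = (4)·(3)·(2)·(1)/[(-1)·(-2)·(-3)·(-4)] = 1
L_1(6) = (5)·(3)·(2)·(1)/[(1)·(-1)·(-2)·(-3)] = -5
L_2(6) = (5)·(4)·(2)·(1)/[(2)·(1)·(-1)·(-2)] = 10
L_3(6) = (5)·(4)·(3)·(1)/[(3)·(2)·(1)·(-1)] = -10
L_4(6) = (5)·(4)·(3)·(2)/[(4)·(3)·(2)·(1)] = 5
Sum: (-3)·(1) + (-4)·(-5) + 2·(10) + 8·(-10) + 5·(5) = -18

-18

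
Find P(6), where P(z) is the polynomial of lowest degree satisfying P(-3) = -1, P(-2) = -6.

-46

L_0(6) = (8)/[(-1)] = -8
L_1(6) = (9)/[(1)] = 9
Sum: (-1)·(-8) + (-6)·(9) = -46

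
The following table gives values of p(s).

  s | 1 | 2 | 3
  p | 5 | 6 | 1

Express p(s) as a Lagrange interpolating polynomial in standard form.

p(s) = -3s^2 + 10s - 2

L_0(s) = (s - 2)(s - 3) / [2] = (1/2)s^2 - (5/2)s + 3
L_1(s) = (s - 1)(s - 3) / [-1] = -s^2 + 4s - 3
L_2(s) = (s - 1)(s - 2) / [2] = (1/2)s^2 - (3/2)s + 1
p(s) = 5·L_0 + 6·L_1 + 1·L_2
  5·L_0(s) = (5/2)s^2 - (25/2)s + 15
  6·L_1(s) = -6s^2 + 24s - 18
  1·L_2(s) = (1/2)s^2 - (3/2)s + 1
Adding term by term: -3s^2 + 10s - 2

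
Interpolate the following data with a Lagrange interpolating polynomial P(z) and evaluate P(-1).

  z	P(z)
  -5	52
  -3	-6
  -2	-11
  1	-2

-8

L_0(-1) = (2)·(1)·(-2)/[(-2)·(-3)·(-6)] = 1/9
L_1(-1) = (4)·(1)·(-2)/[(2)·(-1)·(-4)] = -1
L_2(-1) = (4)·(2)·(-2)/[(3)·(1)·(-3)] = 16/9
L_3(-1) = (4)·(2)·(1)/[(6)·(4)·(3)] = 1/9
Sum: 52·(1/9) + (-6)·(-1) + (-11)·(16/9) + (-2)·(1/9) = -8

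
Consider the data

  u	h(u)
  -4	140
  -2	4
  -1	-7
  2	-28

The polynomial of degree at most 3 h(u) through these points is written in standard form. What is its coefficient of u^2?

-2

Build the Lagrange basis polynomials:
L_0(u) = (u + 2)(u + 1)(u - 2) / [-36] = -(1/36)u^3 - (1/36)u^2 + (1/9)u + 1/9
L_1(u) = (u + 4)(u + 1)(u - 2) / [8] = (1/8)u^3 + (3/8)u^2 - (3/4)u - 1
L_2(u) = (u + 4)(u + 2)(u - 2) / [-9] = -(1/9)u^3 - (4/9)u^2 + (4/9)u + 16/9
L_3(u) = (u + 4)(u + 2)(u + 1) / [72] = (1/72)u^3 + (7/72)u^2 + (7/36)u + 1/9
h(u) = 140·L_0 + 4·L_1 + (-7)·L_2 + (-28)·L_3
Only the coefficient of u^2 is needed; take it from each L_i and combine:
140·(-1/36) + 4·(3/8) + (-7)·(-4/9) + (-28)·(7/72) = -2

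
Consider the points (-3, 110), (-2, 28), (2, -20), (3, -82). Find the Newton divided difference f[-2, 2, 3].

-10

f[-2,2] = (-20 - 28) / (2 - (-2)) = -12
f[2,3] = (-82 - (-20)) / (3 - 2) = -62
f[-2,2,3] = (-62 - (-12)) / (3 - (-2)) = -10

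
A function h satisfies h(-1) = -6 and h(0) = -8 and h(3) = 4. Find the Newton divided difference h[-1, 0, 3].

3/2

h[-1,0] = (-8 - (-6)) / (0 - (-1)) = -2
h[0,3] = (4 - (-8)) / (3 - 0) = 4
h[-1,0,3] = (4 - (-2)) / (3 - (-1)) = 3/2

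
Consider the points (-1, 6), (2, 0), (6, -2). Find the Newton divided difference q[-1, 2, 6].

3/14

q[-1,2] = (0 - 6) / (2 - (-1)) = -2
q[2,6] = (-2 - 0) / (6 - 2) = -1/2
q[-1,2,6] = (-1/2 - (-2)) / (6 - (-1)) = 3/14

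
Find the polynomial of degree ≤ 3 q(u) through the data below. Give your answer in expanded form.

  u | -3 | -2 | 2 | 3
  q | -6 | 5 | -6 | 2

q(u) = (49/60)u^3 - (3/10)u^2 - (361/60)u + 7/10

Newton's divided differences:
q[-3,-2] = (5 - (-6)) / (-2 - (-3)) = 11
q[-2,2] = (-6 - 5) / (2 - (-2)) = -11/4
q[2,3] = (2 - (-6)) / (3 - 2) = 8
q[-3,-2,2] = (-11/4 - 11) / (2 - (-3)) = -11/4
q[-2,2,3] = (8 - (-11/4)) / (3 - (-2)) = 43/20
q[-3,-2,2,3] = (43/20 - (-11/4)) / (3 - (-3)) = 49/60
q(u) = -6 + 11·(u + 3) + (-11/4)·(u + 3)(u + 2) + (49/60)·(u + 3)(u + 2)(u - 2)
Expanding: q(u) = (49/60)u^3 - (3/10)u^2 - (361/60)u + 7/10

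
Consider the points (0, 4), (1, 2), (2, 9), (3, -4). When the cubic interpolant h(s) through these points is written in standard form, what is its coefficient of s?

-97/6

Build the Lagrange basis polynomials:
L_0(s) = (s - 1)(s - 2)(s - 3) / [-6] = -(1/6)s^3 + s^2 - (11/6)s + 1
L_1(s) = s(s - 2)(s - 3) / [2] = (1/2)s^3 - (5/2)s^2 + 3s
L_2(s) = s(s - 1)(s - 3) / [-2] = -(1/2)s^3 + 2s^2 - (3/2)s
L_3(s) = s(s - 1)(s - 2) / [6] = (1/6)s^3 - (1/2)s^2 + (1/3)s
h(s) = 4·L_0 + 2·L_1 + 9·L_2 + (-4)·L_3
Only the coefficient of s is needed; take it from each L_i and combine:
4·(-11/6) + 2·(3) + 9·(-3/2) + (-4)·(1/3) = -97/6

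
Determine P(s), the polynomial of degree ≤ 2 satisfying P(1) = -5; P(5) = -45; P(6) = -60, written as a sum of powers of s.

P(s) = -s^2 - 4s

Build the Lagrange basis polynomials:
L_0(s) = (s - 5)(s - 6) / [20] = (1/20)s^2 - (11/20)s + 3/2
L_1(s) = (s - 1)(s - 6) / [-4] = -(1/4)s^2 + (7/4)s - 3/2
L_2(s) = (s - 1)(s - 5) / [5] = (1/5)s^2 - (6/5)s + 1
P(s) = (-5)·L_0 + (-45)·L_1 + (-60)·L_2
  (-5)·L_0(s) = -(1/4)s^2 + (11/4)s - 15/2
  (-45)·L_1(s) = (45/4)s^2 - (315/4)s + 135/2
  (-60)·L_2(s) = -12s^2 + 72s - 60
Adding term by term: -s^2 - 4s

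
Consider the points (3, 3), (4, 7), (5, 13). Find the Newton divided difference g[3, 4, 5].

1

g[3,4] = (7 - 3) / (4 - 3) = 4
g[4,5] = (13 - 7) / (5 - 4) = 6
g[3,4,5] = (6 - 4) / (5 - 3) = 1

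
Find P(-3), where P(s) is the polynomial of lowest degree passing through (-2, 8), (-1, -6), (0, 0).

L_0(-3) = (-2)·(-3)/[(-1)·(-2)] = 3
L_1(-3) = (-1)·(-3)/[(1)·(-1)] = -3
L_2(-3) = (-1)·(-2)/[(2)·(1)] = 1
Sum: 8·(3) + (-6)·(-3) + 0 = 42

42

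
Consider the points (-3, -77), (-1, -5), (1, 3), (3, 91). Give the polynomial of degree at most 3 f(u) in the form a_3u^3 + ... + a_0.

L_0(u) = (u + 1)(u - 1)(u - 3) / [-48] = -(1/48)u^3 + (1/16)u^2 + (1/48)u - 1/16
L_1(u) = (u + 3)(u - 1)(u - 3) / [16] = (1/16)u^3 - (1/16)u^2 - (9/16)u + 9/16
L_2(u) = (u + 3)(u + 1)(u - 3) / [-16] = -(1/16)u^3 - (1/16)u^2 + (9/16)u + 9/16
L_3(u) = (u + 3)(u + 1)(u - 1) / [48] = (1/48)u^3 + (1/16)u^2 - (1/48)u - 1/16
f(u) = (-77)·L_0 + (-5)·L_1 + 3·L_2 + 91·L_3
  (-77)·L_0(u) = (77/48)u^3 - (77/16)u^2 - (77/48)u + 77/16
  (-5)·L_1(u) = -(5/16)u^3 + (5/16)u^2 + (45/16)u - 45/16
  3·L_2(u) = -(3/16)u^3 - (3/16)u^2 + (27/16)u + 27/16
  91·L_3(u) = (91/48)u^3 + (91/16)u^2 - (91/48)u - 91/16
Adding term by term: 3u^3 + u^2 + u - 2

f(u) = 3u^3 + u^2 + u - 2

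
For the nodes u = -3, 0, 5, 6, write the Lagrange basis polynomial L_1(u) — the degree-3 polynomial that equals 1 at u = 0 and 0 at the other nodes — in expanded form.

L_1(u) = (u + 3)(u - 5)(u - 6) / [(3)·(-5)·(-6)]
       = (u^3 - 8u^2 - 3u + 90) / (90)

L_1(u) = (1/90)u^3 - (4/45)u^2 - (1/30)u + 1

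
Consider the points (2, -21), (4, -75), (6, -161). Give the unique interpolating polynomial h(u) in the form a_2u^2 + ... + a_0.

h(u) = -4u^2 - 3u + 1

Newton's divided differences:
h[2,4] = (-75 - (-21)) / (4 - 2) = -27
h[4,6] = (-161 - (-75)) / (6 - 4) = -43
h[2,4,6] = (-43 - (-27)) / (6 - 2) = -4
h(u) = -21 + (-27)·(u - 2) + (-4)·(u - 2)(u - 4)
Expanding: h(u) = -4u^2 - 3u + 1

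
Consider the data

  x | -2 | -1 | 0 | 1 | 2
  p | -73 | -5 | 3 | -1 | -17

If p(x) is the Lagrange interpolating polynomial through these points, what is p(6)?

-1881

L_0(6) = (7)·(6)·(5)·(4)/[(-1)·(-2)·(-3)·(-4)] = 35
L_1(6) = (8)·(6)·(5)·(4)/[(1)·(-1)·(-2)·(-3)] = -160
L_2(6) = (8)·(7)·(5)·(4)/[(2)·(1)·(-1)·(-2)] = 280
L_3(6) = (8)·(7)·(6)·(4)/[(3)·(2)·(1)·(-1)] = -224
L_4(6) = (8)·(7)·(6)·(5)/[(4)·(3)·(2)·(1)] = 70
Sum: (-73)·(35) + (-5)·(-160) + 3·(280) + (-1)·(-224) + (-17)·(70) = -1881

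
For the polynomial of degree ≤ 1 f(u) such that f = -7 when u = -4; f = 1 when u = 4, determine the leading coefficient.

The leading coefficient equals the top divided difference f[-4,4].
f[-4,4] = (1 - (-7)) / (4 - (-4)) = 1

1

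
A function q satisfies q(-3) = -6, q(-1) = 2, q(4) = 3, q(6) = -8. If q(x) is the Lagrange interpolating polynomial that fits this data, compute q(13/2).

L_0(13/2) = (15/2)·(5/2)·(1/2)/[(-2)·(-7)·(-9)] = -25/336
L_1(13/2) = (19/2)·(5/2)·(1/2)/[(2)·(-5)·(-7)] = 19/112
L_2(13/2) = (19/2)·(15/2)·(1/2)/[(7)·(5)·(-2)] = -57/112
L_3(13/2) = (19/2)·(15/2)·(5/2)/[(9)·(7)·(2)] = 475/336
Sum: (-6)·(-25/336) + 2·(19/112) + 3·(-57/112) + (-8)·(475/336) = -4049/336

-4049/336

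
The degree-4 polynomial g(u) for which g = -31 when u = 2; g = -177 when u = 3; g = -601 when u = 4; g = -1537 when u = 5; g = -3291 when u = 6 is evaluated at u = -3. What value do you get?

-321

Evaluate each Lagrange basis at u = -3:
L_0(-3) = (-6)·(-7)·(-8)·(-9)/[(-1)·(-2)·(-3)·(-4)] = 126
L_1(-3) = (-5)·(-7)·(-8)·(-9)/[(1)·(-1)·(-2)·(-3)] = -420
L_2(-3) = (-5)·(-6)·(-8)·(-9)/[(2)·(1)·(-1)·(-2)] = 540
L_3(-3) = (-5)·(-6)·(-7)·(-9)/[(3)·(2)·(1)·(-1)] = -315
L_4(-3) = (-5)·(-6)·(-7)·(-8)/[(4)·(3)·(2)·(1)] = 70
Sum: (-31)·(126) + (-177)·(-420) + (-601)·(540) + (-1537)·(-315) + (-3291)·(70) = -321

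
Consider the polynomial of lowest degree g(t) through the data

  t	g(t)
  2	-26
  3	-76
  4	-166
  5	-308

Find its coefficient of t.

Build the Lagrange basis polynomials:
L_0(t) = (t - 3)(t - 4)(t - 5) / [-6] = -(1/6)t^3 + 2t^2 - (47/6)t + 10
L_1(t) = (t - 2)(t - 4)(t - 5) / [2] = (1/2)t^3 - (11/2)t^2 + 19t - 20
L_2(t) = (t - 2)(t - 3)(t - 5) / [-2] = -(1/2)t^3 + 5t^2 - (31/2)t + 15
L_3(t) = (t - 2)(t - 3)(t - 4) / [6] = (1/6)t^3 - (3/2)t^2 + (13/3)t - 4
g(t) = (-26)·L_0 + (-76)·L_1 + (-166)·L_2 + (-308)·L_3
Only the coefficient of t is needed; take it from each L_i and combine:
(-26)·(-47/6) + (-76)·(19) + (-166)·(-31/2) + (-308)·(13/3) = -2

-2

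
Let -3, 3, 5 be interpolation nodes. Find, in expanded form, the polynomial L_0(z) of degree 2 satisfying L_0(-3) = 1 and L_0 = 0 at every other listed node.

L_0(z) = (z - 3)(z - 5) / [(-6)·(-8)]
       = (z^2 - 8z + 15) / (48)

L_0(z) = (1/48)z^2 - (1/6)z + 5/16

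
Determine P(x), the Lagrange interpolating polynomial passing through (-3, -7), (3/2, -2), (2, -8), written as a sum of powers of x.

L_0(x) = (x - 3/2)(x - 2) / [45/2] = (2/45)x^2 - (7/45)x + 2/15
L_1(x) = (x + 3)(x - 2) / [-9/4] = -(4/9)x^2 - (4/9)x + 8/3
L_2(x) = (x + 3)(x - 3/2) / [5/2] = (2/5)x^2 + (3/5)x - 9/5
P(x) = (-7)·L_0 + (-2)·L_1 + (-8)·L_2
  (-7)·L_0(x) = -(14/45)x^2 + (49/45)x - 14/15
  (-2)·L_1(x) = (8/9)x^2 + (8/9)x - 16/3
  (-8)·L_2(x) = -(16/5)x^2 - (24/5)x + 72/5
Adding term by term: -(118/45)x^2 - (127/45)x + 122/15

P(x) = -(118/45)x^2 - (127/45)x + 122/15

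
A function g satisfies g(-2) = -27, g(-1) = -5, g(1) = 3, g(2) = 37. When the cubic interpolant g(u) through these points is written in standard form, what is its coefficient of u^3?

4

The leading coefficient equals the top divided difference g[-2,-1,1,2].
g[-2,-1] = (-5 - (-27)) / (-1 - (-2)) = 22
g[-1,1] = (3 - (-5)) / (1 - (-1)) = 4
g[1,2] = (37 - 3) / (2 - 1) = 34
g[-2,-1,1] = (4 - 22) / (1 - (-2)) = -6
g[-1,1,2] = (34 - 4) / (2 - (-1)) = 10
g[-2,-1,1,2] = (10 - (-6)) / (2 - (-2)) = 4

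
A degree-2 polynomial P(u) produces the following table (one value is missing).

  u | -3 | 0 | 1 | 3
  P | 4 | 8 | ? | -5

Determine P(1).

The 3 known values determine P uniquely (degree ≤ 2).
Evaluate each Lagrange basis at u = 1:
L_0(1) = (1)·(-2)/[(-3)·(-6)] = -1/9
L_1(1) = (4)·(-2)/[(3)·(-3)] = 8/9
L_2(1) = (4)·(1)/[(6)·(3)] = 2/9
Sum: 4·(-1/9) + 8·(8/9) + (-5)·(2/9) = 50/9

50/9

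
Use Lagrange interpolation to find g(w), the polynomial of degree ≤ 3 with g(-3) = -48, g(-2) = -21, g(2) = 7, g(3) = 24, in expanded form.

g(w) = w^3 - w^2 + 3w - 3

L_0(w) = (w + 2)(w - 2)(w - 3) / [-30] = -(1/30)w^3 + (1/10)w^2 + (2/15)w - 2/5
L_1(w) = (w + 3)(w - 2)(w - 3) / [20] = (1/20)w^3 - (1/10)w^2 - (9/20)w + 9/10
L_2(w) = (w + 3)(w + 2)(w - 3) / [-20] = -(1/20)w^3 - (1/10)w^2 + (9/20)w + 9/10
L_3(w) = (w + 3)(w + 2)(w - 2) / [30] = (1/30)w^3 + (1/10)w^2 - (2/15)w - 2/5
g(w) = (-48)·L_0 + (-21)·L_1 + 7·L_2 + 24·L_3
  (-48)·L_0(w) = (8/5)w^3 - (24/5)w^2 - (32/5)w + 96/5
  (-21)·L_1(w) = -(21/20)w^3 + (21/10)w^2 + (189/20)w - 189/10
  7·L_2(w) = -(7/20)w^3 - (7/10)w^2 + (63/20)w + 63/10
  24·L_3(w) = (4/5)w^3 + (12/5)w^2 - (16/5)w - 48/5
Adding term by term: w^3 - w^2 + 3w - 3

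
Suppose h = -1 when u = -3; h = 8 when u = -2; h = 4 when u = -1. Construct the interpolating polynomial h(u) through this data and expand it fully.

Build the Lagrange basis polynomials:
L_0(u) = (u + 2)(u + 1) / [2] = (1/2)u^2 + (3/2)u + 1
L_1(u) = (u + 3)(u + 1) / [-1] = -u^2 - 4u - 3
L_2(u) = (u + 3)(u + 2) / [2] = (1/2)u^2 + (5/2)u + 3
h(u) = (-1)·L_0 + 8·L_1 + 4·L_2
  (-1)·L_0(u) = -(1/2)u^2 - (3/2)u - 1
  8·L_1(u) = -8u^2 - 32u - 24
  4·L_2(u) = 2u^2 + 10u + 12
Adding term by term: -(13/2)u^2 - (47/2)u - 13

h(u) = -(13/2)u^2 - (47/2)u - 13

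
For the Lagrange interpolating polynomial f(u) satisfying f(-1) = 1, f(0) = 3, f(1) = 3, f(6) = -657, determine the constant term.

Build the Lagrange basis polynomials:
L_0(u) = u(u - 1)(u - 6) / [-14] = -(1/14)u^3 + (1/2)u^2 - (3/7)u
L_1(u) = (u + 1)(u - 1)(u - 6) / [6] = (1/6)u^3 - u^2 - (1/6)u + 1
L_2(u) = (u + 1)u(u - 6) / [-10] = -(1/10)u^3 + (1/2)u^2 + (3/5)u
L_3(u) = (u + 1)u(u - 1) / [210] = (1/210)u^3 - (1/210)u
f(u) = 1·L_0 + 3·L_1 + 3·L_2 + (-657)·L_3
Only the constant term is needed; take it from each L_i and combine:
1·(0) + 3·(1) + 3·(0) + (-657)·(0) = 3

3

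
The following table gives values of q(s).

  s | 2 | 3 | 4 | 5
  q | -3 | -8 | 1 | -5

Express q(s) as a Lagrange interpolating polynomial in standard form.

Build the Lagrange basis polynomials:
L_0(s) = (s - 3)(s - 4)(s - 5) / [-6] = -(1/6)s^3 + 2s^2 - (47/6)s + 10
L_1(s) = (s - 2)(s - 4)(s - 5) / [2] = (1/2)s^3 - (11/2)s^2 + 19s - 20
L_2(s) = (s - 2)(s - 3)(s - 5) / [-2] = -(1/2)s^3 + 5s^2 - (31/2)s + 15
L_3(s) = (s - 2)(s - 3)(s - 4) / [6] = (1/6)s^3 - (3/2)s^2 + (13/3)s - 4
q(s) = (-3)·L_0 + (-8)·L_1 + 1·L_2 + (-5)·L_3
  (-3)·L_0(s) = (1/2)s^3 - 6s^2 + (47/2)s - 30
  (-8)·L_1(s) = -4s^3 + 44s^2 - 152s + 160
  1·L_2(s) = -(1/2)s^3 + 5s^2 - (31/2)s + 15
  (-5)·L_3(s) = -(5/6)s^3 + (15/2)s^2 - (65/3)s + 20
Adding term by term: -(29/6)s^3 + (101/2)s^2 - (497/3)s + 165

q(s) = -(29/6)s^3 + (101/2)s^2 - (497/3)s + 165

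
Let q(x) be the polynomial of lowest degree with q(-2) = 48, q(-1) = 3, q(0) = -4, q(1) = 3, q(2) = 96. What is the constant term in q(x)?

-4

Build the Lagrange basis polynomials:
L_0(x) = (x + 1)x(x - 1)(x - 2) / [24] = (1/24)x^4 - (1/12)x^3 - (1/24)x^2 + (1/12)x
L_1(x) = (x + 2)x(x - 1)(x - 2) / [-6] = -(1/6)x^4 + (1/6)x^3 + (2/3)x^2 - (2/3)x
L_2(x) = (x + 2)(x + 1)(x - 1)(x - 2) / [4] = (1/4)x^4 - (5/4)x^2 + 1
L_3(x) = (x + 2)(x + 1)x(x - 2) / [-6] = -(1/6)x^4 - (1/6)x^3 + (2/3)x^2 + (2/3)x
L_4(x) = (x + 2)(x + 1)x(x - 1) / [24] = (1/24)x^4 + (1/12)x^3 - (1/24)x^2 - (1/12)x
q(x) = 48·L_0 + 3·L_1 + (-4)·L_2 + 3·L_3 + 96·L_4
Only the constant term is needed; take it from each L_i and combine:
48·(0) + 3·(0) + (-4)·(1) + 3·(0) + 96·(0) = -4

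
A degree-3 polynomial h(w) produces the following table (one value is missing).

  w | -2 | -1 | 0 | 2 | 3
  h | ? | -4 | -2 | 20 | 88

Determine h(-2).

The 4 known values determine h uniquely (degree ≤ 3).
L_0(-2) = (-2)·(-4)·(-5)/[(-1)·(-3)·(-4)] = 10/3
L_1(-2) = (-1)·(-4)·(-5)/[(1)·(-2)·(-3)] = -10/3
L_2(-2) = (-1)·(-2)·(-5)/[(3)·(2)·(-1)] = 5/3
L_3(-2) = (-1)·(-2)·(-4)/[(4)·(3)·(1)] = -2/3
Sum: (-4)·(10/3) + (-2)·(-10/3) + 20·(5/3) + 88·(-2/3) = -32

-32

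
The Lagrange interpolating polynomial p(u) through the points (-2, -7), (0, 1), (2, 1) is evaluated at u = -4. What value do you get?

Evaluate each Lagrange basis at u = -4:
L_0(-4) = (-4)·(-6)/[(-2)·(-4)] = 3
L_1(-4) = (-2)·(-6)/[(2)·(-2)] = -3
L_2(-4) = (-2)·(-4)/[(4)·(2)] = 1
Sum: (-7)·(3) + 1·(-3) + 1·(1) = -23

-23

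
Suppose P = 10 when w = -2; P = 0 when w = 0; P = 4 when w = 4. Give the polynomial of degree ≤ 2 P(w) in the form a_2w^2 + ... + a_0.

P(w) = w^2 - 3w

L_0(w) = w(w - 4) / [12] = (1/12)w^2 - (1/3)w
L_1(w) = (w + 2)(w - 4) / [-8] = -(1/8)w^2 + (1/4)w + 1
L_2(w) = (w + 2)w / [24] = (1/24)w^2 + (1/12)w
P(w) = 10·L_0 + 0·L_1 + 4·L_2
  10·L_0(w) = (5/6)w^2 - (10/3)w
  0·L_1(w) = 0
  4·L_2(w) = (1/6)w^2 + (1/3)w
Adding term by term: w^2 - 3w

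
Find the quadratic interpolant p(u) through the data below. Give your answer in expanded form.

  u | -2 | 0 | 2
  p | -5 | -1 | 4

Newton's divided differences:
p[-2,0] = (-1 - (-5)) / (0 - (-2)) = 2
p[0,2] = (4 - (-1)) / (2 - 0) = 5/2
p[-2,0,2] = (5/2 - 2) / (2 - (-2)) = 1/8
p(u) = -5 + 2·(u + 2) + (1/8)·(u + 2)u
Expanding: p(u) = (1/8)u^2 + (9/4)u - 1

p(u) = (1/8)u^2 + (9/4)u - 1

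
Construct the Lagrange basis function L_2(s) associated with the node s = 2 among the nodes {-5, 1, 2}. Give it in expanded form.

L_2(s) = (s + 5)(s - 1) / [(7)·(1)]
       = (s^2 + 4s - 5) / (7)

L_2(s) = (1/7)s^2 + (4/7)s - 5/7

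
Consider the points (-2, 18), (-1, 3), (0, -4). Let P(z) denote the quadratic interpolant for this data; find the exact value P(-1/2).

Using Newton's divided-difference form:
P[-2,-1] = (3 - 18) / (-1 - (-2)) = -15
P[-1,0] = (-4 - 3) / (0 - (-1)) = -7
P[-2,-1,0] = (-7 - (-15)) / (0 - (-2)) = 4
P(-1/2) = 18 + (-15)·(3/2) + 4·(3/2)·(1/2) = -3/2

-3/2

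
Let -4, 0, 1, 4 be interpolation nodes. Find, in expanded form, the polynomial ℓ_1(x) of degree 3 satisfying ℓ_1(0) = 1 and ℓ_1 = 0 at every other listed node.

ℓ_1(x) = (x + 4)(x - 1)(x - 4) / [(4)·(-1)·(-4)]
       = (x^3 - x^2 - 16x + 16) / (16)

ℓ_1(x) = (1/16)x^3 - (1/16)x^2 - x + 1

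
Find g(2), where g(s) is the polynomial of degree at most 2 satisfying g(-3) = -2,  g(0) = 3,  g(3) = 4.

L_0(2) = (2)·(-1)/[(-3)·(-6)] = -1/9
L_1(2) = (5)·(-1)/[(3)·(-3)] = 5/9
L_2(2) = (5)·(2)/[(6)·(3)] = 5/9
Sum: (-2)·(-1/9) + 3·(5/9) + 4·(5/9) = 37/9

37/9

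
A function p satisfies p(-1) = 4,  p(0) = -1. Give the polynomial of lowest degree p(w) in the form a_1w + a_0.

L_0(w) = w / [-1] = -w
L_1(w) = (w + 1) / [1] = w + 1
p(w) = 4·L_0 + (-1)·L_1
  4·L_0(w) = -4w
  (-1)·L_1(w) = -w - 1
Adding term by term: -5w - 1

p(w) = -5w - 1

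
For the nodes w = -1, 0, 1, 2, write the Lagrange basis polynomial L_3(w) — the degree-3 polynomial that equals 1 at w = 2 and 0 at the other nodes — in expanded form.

L_3(w) = (1/6)w^3 - (1/6)w

L_3(w) = (w + 1)w(w - 1) / [(3)·(2)·(1)]
       = (w^3 - w) / (6)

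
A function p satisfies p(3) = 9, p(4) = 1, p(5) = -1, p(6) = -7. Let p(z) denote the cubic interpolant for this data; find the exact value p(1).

L_0(1) = (-3)·(-4)·(-5)/[(-1)·(-2)·(-3)] = 10
L_1(1) = (-2)·(-4)·(-5)/[(1)·(-1)·(-2)] = -20
L_2(1) = (-2)·(-3)·(-5)/[(2)·(1)·(-1)] = 15
L_3(1) = (-2)·(-3)·(-4)/[(3)·(2)·(1)] = -4
Sum: 9·(10) + 1·(-20) + (-1)·(15) + (-7)·(-4) = 83

83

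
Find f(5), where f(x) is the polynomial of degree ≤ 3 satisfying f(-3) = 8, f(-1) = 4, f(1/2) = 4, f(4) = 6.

Using Newton's divided-difference form:
f[-3,-1] = (4 - 8) / (-1 - (-3)) = -2
f[-1,1/2] = (4 - 4) / (1/2 - (-1)) = 0
f[1/2,4] = (6 - 4) / (4 - 1/2) = 4/7
f[-3,-1,1/2] = (0 - (-2)) / (1/2 - (-3)) = 4/7
f[-1,1/2,4] = (4/7 - 0) / (4 - (-1)) = 4/35
f[-3,-1,1/2,4] = (4/35 - 4/7) / (4 - (-3)) = -16/245
f(5) = 8 + (-2)·(8) + (4/7)·(8)·(6) + (-16/245)·(8)·(6)·(9/2) = 1304/245

1304/245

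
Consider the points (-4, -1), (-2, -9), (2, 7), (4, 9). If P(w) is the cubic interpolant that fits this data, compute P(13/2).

L_0(13/2) = (17/2)·(9/2)·(5/2)/[(-2)·(-6)·(-8)] = -255/256
L_1(13/2) = (21/2)·(9/2)·(5/2)/[(2)·(-4)·(-6)] = 315/128
L_2(13/2) = (21/2)·(17/2)·(5/2)/[(6)·(4)·(-2)] = -595/128
L_3(13/2) = (21/2)·(17/2)·(9/2)/[(8)·(6)·(2)] = 1071/256
Sum: (-1)·(-255/256) + (-9)·(315/128) + 7·(-595/128) + 9·(1071/256) = -2053/128

-2053/128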